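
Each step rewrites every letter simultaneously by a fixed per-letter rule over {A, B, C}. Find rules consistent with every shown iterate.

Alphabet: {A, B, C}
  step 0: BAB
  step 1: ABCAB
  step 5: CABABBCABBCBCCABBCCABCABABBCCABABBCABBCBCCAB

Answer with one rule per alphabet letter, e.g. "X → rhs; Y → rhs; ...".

A->C, B->AB, C->BC

  step 0 ⇒ step 1: BAB ⇒ AB·C·AB
    A ↦ C
    B ↦ AB
    C ↦ BC  (constrained at step 1)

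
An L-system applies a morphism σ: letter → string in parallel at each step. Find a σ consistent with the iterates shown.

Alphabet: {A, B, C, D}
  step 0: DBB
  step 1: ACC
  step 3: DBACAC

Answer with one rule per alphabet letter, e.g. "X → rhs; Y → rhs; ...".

  step 0 ⇒ step 1: DBB ⇒ A·C·C
    B ↦ C
    D ↦ A
    A ↦ C  (constrained at step 1)
    C ↦ DB  (constrained at step 1)

A->C, B->C, C->DB, D->A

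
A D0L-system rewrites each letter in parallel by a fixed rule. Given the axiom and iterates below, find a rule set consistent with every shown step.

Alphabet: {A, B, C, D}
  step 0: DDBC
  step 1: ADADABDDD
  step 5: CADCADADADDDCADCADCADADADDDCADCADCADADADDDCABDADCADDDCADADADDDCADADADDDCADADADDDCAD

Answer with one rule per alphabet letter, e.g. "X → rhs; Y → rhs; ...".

A->C, B->ABD, C->DD, D->AD

  step 0 ⇒ step 1: DDBC ⇒ AD·AD·ABD·DD
    B ↦ ABD
    C ↦ DD
    D ↦ AD
    A ↦ C  (constrained at step 1)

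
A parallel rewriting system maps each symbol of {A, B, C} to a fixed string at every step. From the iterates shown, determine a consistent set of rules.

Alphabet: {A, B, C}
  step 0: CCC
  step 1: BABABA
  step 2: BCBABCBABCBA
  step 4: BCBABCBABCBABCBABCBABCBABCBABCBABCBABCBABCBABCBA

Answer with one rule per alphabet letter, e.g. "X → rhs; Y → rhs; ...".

  step 1 ⇒ step 2: BABABA ⇒ BC·BA·BC·BA·BC·BA
    A ↦ BA
    B ↦ BC
  step 0 ⇒ step 1: CCC ⇒ BA·BA·BA
    C ↦ BA

A->BA, B->BC, C->BA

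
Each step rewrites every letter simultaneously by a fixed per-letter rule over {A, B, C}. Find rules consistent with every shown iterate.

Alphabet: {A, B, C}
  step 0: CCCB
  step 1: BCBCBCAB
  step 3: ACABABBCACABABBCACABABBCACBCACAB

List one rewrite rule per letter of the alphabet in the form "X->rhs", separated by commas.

A->AC, B->AB, C->BC

  step 0 ⇒ step 1: CCCB ⇒ BC·BC·BC·AB
    B ↦ AB
    C ↦ BC
    A ↦ AC  (constrained at step 1)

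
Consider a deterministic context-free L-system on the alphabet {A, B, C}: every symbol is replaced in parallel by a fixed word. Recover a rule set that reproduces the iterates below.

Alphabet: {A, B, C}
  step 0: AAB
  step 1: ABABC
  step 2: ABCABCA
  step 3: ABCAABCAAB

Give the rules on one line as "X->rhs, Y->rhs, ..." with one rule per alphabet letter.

A->AB, B->C, C->A

  step 2 ⇒ step 3: ABCABCA ⇒ AB·C·A·AB·C·A·AB
    A ↦ AB
    B ↦ C
    C ↦ A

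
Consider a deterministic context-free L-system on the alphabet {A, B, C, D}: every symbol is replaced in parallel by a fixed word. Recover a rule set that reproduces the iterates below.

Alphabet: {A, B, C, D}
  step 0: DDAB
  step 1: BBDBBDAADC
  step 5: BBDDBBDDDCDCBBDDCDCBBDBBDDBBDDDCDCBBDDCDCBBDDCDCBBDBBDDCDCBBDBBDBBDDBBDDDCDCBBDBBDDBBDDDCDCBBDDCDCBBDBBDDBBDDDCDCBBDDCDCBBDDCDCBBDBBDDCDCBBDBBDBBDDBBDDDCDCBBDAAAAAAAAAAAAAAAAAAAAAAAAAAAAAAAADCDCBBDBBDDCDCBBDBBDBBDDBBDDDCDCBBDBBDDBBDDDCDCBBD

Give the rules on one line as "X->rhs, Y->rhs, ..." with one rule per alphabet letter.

  step 0 ⇒ step 1: DDAB ⇒ BBD·BBD·AA·DC
    A ↦ AA
    B ↦ DC
    D ↦ BBD
    C ↦ D  (constrained at step 1)

A->AA, B->DC, C->D, D->BBD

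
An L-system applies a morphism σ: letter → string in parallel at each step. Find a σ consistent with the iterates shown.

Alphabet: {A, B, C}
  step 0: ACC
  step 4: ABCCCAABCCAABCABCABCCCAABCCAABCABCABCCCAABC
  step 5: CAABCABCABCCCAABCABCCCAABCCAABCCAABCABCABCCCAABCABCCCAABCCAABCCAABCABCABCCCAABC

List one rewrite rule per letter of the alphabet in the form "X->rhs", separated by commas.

A->C, B->A, C->ABC

  step 4 ⇒ step 5: ABCCCAABCCAABCABCABCCCAABCCAABCABCABCCCAABC ⇒ C·A·ABC·ABC·ABC·C·C·A·ABC·ABC·C·C·A·ABC·C·A·ABC·C·A·ABC·ABC·ABC·C·C·A·ABC·ABC·C·C·A·ABC·C·A·ABC·C·A·ABC·ABC·ABC·C·C·A·ABC
    A ↦ C
    B ↦ A
    C ↦ ABC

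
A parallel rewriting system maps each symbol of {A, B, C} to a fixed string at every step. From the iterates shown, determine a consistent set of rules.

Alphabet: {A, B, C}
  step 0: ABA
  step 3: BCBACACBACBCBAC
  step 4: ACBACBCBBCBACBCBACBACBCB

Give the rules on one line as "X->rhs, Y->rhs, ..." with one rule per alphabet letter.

  step 3 ⇒ step 4: BCBACACBACBCBAC ⇒ AC·B·AC·BC·B·BC·B·AC·BC·B·AC·B·AC·BC·B
    A ↦ BC
    B ↦ AC
    C ↦ B

A->BC, B->AC, C->B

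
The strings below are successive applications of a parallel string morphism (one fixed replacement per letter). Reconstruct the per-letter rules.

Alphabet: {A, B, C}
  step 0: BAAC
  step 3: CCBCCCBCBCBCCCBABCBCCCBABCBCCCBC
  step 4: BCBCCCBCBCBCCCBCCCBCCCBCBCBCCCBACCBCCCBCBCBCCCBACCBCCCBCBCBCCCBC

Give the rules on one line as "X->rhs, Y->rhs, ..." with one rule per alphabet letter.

A->BA, B->CC, C->BC

  step 3 ⇒ step 4: CCBCCCBCBCBCCCBABCBCCCBABCBCCCBC ⇒ BC·BC·CC·BC·BC·BC·CC·BC·CC·BC·CC·BC·BC·BC·CC·BA·CC·BC·CC·BC·BC·BC·CC·BA·CC·BC·CC·BC·BC·BC·CC·BC
    A ↦ BA
    B ↦ CC
    C ↦ BC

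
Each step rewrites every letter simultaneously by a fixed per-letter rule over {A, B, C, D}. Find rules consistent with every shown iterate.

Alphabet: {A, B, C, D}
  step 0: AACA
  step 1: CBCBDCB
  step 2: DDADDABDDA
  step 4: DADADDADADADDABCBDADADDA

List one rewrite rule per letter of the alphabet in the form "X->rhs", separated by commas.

  step 1 ⇒ step 2: CBCBDCB ⇒ D·DA·D·DA·B·D·DA
    B ↦ DA
    C ↦ D
    D ↦ B
  step 0 ⇒ step 1: AACA ⇒ CB·CB·D·CB
    A ↦ CB

A->CB, B->DA, C->D, D->B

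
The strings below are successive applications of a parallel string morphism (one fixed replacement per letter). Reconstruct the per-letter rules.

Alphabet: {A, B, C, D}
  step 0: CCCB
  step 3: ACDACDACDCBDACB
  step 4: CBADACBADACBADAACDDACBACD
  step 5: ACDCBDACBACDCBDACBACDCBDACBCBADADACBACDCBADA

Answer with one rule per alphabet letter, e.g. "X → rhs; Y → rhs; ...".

  step 4 ⇒ step 5: CBADACBADACBADAACDDACBACD ⇒ A·CD·CB·DA·CB·A·CD·CB·DA·CB·A·CD·CB·DA·CB·CB·A·DA·DA·CB·A·CD·CB·A·DA
    A ↦ CB
    B ↦ CD
    C ↦ A
    D ↦ DA

A->CB, B->CD, C->A, D->DA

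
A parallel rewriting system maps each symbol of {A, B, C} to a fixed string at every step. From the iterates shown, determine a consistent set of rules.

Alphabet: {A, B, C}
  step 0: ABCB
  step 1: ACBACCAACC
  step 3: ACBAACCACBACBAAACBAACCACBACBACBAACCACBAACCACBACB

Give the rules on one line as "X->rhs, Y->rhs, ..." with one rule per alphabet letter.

A->ACB, B->ACC, C->A

  step 0 ⇒ step 1: ABCB ⇒ ACB·ACC·A·ACC
    A ↦ ACB
    B ↦ ACC
    C ↦ A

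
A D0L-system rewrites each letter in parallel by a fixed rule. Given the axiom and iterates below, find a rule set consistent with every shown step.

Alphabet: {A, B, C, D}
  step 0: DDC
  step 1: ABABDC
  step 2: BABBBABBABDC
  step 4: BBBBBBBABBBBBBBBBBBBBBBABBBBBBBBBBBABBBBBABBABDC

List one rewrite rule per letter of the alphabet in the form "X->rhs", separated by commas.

A->BA, B->BB, C->DC, D->AB

  step 1 ⇒ step 2: ABABDC ⇒ BA·BB·BA·BB·AB·DC
    A ↦ BA
    B ↦ BB
    C ↦ DC
    D ↦ AB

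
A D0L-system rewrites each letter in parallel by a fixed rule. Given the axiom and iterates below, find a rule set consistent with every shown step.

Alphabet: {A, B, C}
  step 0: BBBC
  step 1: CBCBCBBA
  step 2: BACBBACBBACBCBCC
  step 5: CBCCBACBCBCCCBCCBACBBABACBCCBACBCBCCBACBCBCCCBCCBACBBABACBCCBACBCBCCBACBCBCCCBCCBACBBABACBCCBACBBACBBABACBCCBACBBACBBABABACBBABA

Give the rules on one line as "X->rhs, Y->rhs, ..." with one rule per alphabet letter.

A->CC, B->CB, C->BA

  step 1 ⇒ step 2: CBCBCBBA ⇒ BA·CB·BA·CB·BA·CB·CB·CC
    A ↦ CC
    B ↦ CB
    C ↦ BA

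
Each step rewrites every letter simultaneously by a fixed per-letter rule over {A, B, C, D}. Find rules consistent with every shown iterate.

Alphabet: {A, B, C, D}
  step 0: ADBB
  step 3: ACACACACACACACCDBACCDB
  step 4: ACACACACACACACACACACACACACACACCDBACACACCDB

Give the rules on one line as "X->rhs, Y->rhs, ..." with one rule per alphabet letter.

A->AC, B->DB, C->AC, D->C

  step 3 ⇒ step 4: ACACACACACACACCDBACCDB ⇒ AC·AC·AC·AC·AC·AC·AC·AC·AC·AC·AC·AC·AC·AC·AC·C·DB·AC·AC·AC·C·DB
    A ↦ AC
    B ↦ DB
    C ↦ AC
    D ↦ C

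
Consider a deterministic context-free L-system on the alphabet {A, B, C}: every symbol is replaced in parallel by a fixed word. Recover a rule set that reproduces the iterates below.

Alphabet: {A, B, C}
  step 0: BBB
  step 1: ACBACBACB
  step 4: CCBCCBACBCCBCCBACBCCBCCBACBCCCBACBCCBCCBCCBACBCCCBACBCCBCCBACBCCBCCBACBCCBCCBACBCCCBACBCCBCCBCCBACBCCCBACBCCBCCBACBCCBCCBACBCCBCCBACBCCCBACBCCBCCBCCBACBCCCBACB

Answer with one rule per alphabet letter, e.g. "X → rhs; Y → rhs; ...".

  step 0 ⇒ step 1: BBB ⇒ ACB·ACB·ACB
    B ↦ ACB
    A ↦ C  (constrained at step 1)
    C ↦ CCB  (constrained at step 1)

A->C, B->ACB, C->CCB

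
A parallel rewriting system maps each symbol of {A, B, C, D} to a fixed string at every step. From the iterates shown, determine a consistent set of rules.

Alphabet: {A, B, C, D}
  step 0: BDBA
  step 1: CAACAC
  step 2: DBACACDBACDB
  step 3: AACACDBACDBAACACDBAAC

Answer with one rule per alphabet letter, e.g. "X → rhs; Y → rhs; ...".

A->AC, B->C, C->DB, D->AA

  step 2 ⇒ step 3: DBACACDBACDB ⇒ AA·C·AC·DB·AC·DB·AA·C·AC·DB·AA·C
    A ↦ AC
    B ↦ C
    C ↦ DB
    D ↦ AA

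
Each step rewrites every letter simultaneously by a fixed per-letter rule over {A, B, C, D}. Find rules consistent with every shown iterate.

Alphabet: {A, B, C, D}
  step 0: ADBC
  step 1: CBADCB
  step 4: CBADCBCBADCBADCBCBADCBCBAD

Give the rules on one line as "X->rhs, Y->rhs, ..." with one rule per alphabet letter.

  step 0 ⇒ step 1: ADBC ⇒ C·B·AD·CB
    A ↦ C
    B ↦ AD
    C ↦ CB
    D ↦ B

A->C, B->AD, C->CB, D->B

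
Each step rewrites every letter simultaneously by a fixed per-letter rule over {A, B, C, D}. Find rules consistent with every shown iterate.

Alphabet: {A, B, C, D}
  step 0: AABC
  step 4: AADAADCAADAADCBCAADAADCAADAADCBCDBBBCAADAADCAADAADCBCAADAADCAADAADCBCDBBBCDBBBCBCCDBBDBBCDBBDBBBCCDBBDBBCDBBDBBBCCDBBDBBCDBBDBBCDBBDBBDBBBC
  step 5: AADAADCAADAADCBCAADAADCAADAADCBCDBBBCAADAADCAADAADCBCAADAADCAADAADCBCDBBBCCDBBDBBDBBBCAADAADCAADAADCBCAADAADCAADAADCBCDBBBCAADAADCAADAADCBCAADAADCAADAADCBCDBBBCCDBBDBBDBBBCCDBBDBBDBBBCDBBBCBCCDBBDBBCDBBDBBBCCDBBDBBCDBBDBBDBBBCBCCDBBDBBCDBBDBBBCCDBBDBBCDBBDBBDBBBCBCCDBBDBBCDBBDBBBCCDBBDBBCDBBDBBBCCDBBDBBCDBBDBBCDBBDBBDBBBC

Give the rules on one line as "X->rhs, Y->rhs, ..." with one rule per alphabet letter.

  step 4 ⇒ step 5: AADAADCAADAADCBCAADAADCAADAADCBCDBBBCAADAADCAADAADCBCAADAADCAADAADCBCDBBBCDBBBCBCCDBBDBBCDBBDBBBCCDBBDBBCDBBDBBBCCDBBDBBCDBBDBBCDBBDBBDBBBC ⇒ AAD·AAD·C·AAD·AAD·C·BC·AAD·AAD·C·AAD·AAD·C·BC·DBB·BC·AAD·AAD·C·AAD·AAD·C·BC·AAD·AAD·C·AAD·AAD·C·BC·DBB·BC·C·DBB·DBB·DBB·BC·AAD·AAD·C·AAD·AAD·C·BC·AAD·AAD·C·AAD·AAD·C·BC·DBB·BC·AAD·AAD·C·AAD·AAD·C·BC·AAD·AAD·C·AAD·AAD·C·BC·DBB·BC·C·DBB·DBB·DBB·BC·C·DBB·DBB·DBB·BC·DBB·BC·BC·C·DBB·DBB·C·DBB·DBB·BC·C·DBB·DBB·C·DBB·DBB·DBB·BC·BC·C·DBB·DBB·C·DBB·DBB·BC·C·DBB·DBB·C·DBB·DBB·DBB·BC·BC·C·DBB·DBB·C·DBB·DBB·BC·C·DBB·DBB·C·DBB·DBB·BC·C·DBB·DBB·C·DBB·DBB·C·DBB·DBB·DBB·BC
    A ↦ AAD
    B ↦ DBB
    C ↦ BC
    D ↦ C

A->AAD, B->DBB, C->BC, D->C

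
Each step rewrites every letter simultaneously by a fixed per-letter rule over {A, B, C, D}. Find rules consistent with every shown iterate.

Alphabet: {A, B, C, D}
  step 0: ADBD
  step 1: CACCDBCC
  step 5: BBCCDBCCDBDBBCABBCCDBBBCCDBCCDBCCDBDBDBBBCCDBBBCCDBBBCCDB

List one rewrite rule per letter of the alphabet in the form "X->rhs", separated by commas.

  step 0 ⇒ step 1: ADBD ⇒ CA·CC·DB·CC
    A ↦ CA
    B ↦ DB
    D ↦ CC
    C ↦ B  (constrained at step 1)

A->CA, B->DB, C->B, D->CC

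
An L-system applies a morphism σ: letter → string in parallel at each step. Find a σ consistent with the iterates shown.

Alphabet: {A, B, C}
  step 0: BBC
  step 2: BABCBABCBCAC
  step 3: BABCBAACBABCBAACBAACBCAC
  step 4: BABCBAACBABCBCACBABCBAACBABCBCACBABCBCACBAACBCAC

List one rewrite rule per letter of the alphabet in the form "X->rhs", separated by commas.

A->BC, B->BA, C->AC

  step 3 ⇒ step 4: BABCBAACBABCBAACBAACBCAC ⇒ BA·BC·BA·AC·BA·BC·BC·AC·BA·BC·BA·AC·BA·BC·BC·AC·BA·BC·BC·AC·BA·AC·BC·AC
    A ↦ BC
    B ↦ BA
    C ↦ AC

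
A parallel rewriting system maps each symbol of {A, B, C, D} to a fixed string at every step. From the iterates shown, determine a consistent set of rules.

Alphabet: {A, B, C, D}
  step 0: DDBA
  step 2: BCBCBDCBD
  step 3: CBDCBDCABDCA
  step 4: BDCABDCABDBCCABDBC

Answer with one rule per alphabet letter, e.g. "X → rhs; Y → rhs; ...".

A->BC, B->C, C->BD, D->A

  step 3 ⇒ step 4: CBDCBDCABDCA ⇒ BD·C·A·BD·C·A·BD·BC·C·A·BD·BC
    A ↦ BC
    B ↦ C
    C ↦ BD
    D ↦ A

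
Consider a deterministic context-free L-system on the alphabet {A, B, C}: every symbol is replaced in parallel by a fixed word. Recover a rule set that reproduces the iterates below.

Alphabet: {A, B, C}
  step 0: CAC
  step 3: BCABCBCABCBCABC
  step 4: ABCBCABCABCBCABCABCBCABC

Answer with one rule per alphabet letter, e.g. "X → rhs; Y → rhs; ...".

A->BC, B->A, C->BC

  step 3 ⇒ step 4: BCABCBCABCBCABC ⇒ A·BC·BC·A·BC·A·BC·BC·A·BC·A·BC·BC·A·BC
    A ↦ BC
    B ↦ A
    C ↦ BC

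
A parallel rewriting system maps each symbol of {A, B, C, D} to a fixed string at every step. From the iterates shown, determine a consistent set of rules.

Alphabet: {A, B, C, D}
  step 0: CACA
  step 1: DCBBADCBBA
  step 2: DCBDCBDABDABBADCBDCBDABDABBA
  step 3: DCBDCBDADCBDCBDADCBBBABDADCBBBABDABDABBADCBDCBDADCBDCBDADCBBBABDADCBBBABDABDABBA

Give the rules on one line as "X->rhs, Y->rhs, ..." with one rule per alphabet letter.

A->BBA, B->BDA, C->DC, D->DCB

  step 2 ⇒ step 3: DCBDCBDABDABBADCBDCBDABDABBA ⇒ DCB·DC·BDA·DCB·DC·BDA·DCB·BBA·BDA·DCB·BBA·BDA·BDA·BBA·DCB·DC·BDA·DCB·DC·BDA·DCB·BBA·BDA·DCB·BBA·BDA·BDA·BBA
    A ↦ BBA
    B ↦ BDA
    C ↦ DC
    D ↦ DCB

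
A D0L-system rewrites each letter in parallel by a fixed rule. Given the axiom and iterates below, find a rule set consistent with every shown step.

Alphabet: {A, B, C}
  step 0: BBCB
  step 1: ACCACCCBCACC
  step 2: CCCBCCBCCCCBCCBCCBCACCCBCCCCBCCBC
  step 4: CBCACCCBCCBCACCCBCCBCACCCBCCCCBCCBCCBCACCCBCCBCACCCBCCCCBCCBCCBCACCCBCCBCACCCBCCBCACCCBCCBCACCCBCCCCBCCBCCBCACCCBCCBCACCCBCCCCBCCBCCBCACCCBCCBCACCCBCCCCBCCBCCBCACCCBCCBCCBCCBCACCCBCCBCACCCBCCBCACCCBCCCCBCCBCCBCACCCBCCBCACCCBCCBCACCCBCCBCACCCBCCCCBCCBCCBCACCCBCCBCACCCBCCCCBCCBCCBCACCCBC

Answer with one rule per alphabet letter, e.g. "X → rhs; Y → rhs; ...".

A->CC, B->ACC, C->CBC

  step 1 ⇒ step 2: ACCACCCBCACC ⇒ CC·CBC·CBC·CC·CBC·CBC·CBC·ACC·CBC·CC·CBC·CBC
    A ↦ CC
    B ↦ ACC
    C ↦ CBC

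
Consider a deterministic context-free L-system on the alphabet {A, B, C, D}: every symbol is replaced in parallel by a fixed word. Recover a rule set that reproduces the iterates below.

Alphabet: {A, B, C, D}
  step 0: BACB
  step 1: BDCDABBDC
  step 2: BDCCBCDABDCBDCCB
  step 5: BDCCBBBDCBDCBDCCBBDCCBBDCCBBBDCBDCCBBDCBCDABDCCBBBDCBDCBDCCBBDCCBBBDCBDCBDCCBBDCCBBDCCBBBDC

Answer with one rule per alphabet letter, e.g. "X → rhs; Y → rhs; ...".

  step 1 ⇒ step 2: BDCDABBDC ⇒ BDC·C·B·C·DA·BDC·BDC·C·B
    A ↦ DA
    B ↦ BDC
    C ↦ B
    D ↦ C

A->DA, B->BDC, C->B, D->C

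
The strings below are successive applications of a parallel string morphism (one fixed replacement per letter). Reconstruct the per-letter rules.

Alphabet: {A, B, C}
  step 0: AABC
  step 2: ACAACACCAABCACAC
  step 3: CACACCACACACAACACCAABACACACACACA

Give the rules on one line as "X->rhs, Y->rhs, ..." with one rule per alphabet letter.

  step 2 ⇒ step 3: ACAACACCAABCACAC ⇒ C·ACA·C·C·ACA·C·ACA·ACA·C·C·AAB·ACA·C·ACA·C·ACA
    A ↦ C
    B ↦ AAB
    C ↦ ACA

A->C, B->AAB, C->ACA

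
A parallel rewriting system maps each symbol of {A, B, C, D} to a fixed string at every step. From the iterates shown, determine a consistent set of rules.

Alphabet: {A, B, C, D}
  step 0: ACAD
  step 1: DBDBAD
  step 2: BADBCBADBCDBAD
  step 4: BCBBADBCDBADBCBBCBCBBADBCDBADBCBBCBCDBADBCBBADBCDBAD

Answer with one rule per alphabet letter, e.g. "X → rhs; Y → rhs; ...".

A->D, B->BC, C->B, D->BAD

  step 1 ⇒ step 2: DBDBAD ⇒ BAD·BC·BAD·BC·D·BAD
    A ↦ D
    B ↦ BC
    D ↦ BAD
  step 0 ⇒ step 1: ACAD ⇒ D·B·D·BAD
    C ↦ B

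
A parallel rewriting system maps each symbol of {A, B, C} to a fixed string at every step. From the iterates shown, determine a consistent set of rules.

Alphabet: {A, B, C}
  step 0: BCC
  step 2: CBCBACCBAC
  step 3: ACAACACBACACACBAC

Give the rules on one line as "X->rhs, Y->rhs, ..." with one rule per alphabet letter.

A->CB, B->A, C->AC

  step 2 ⇒ step 3: CBCBACCBAC ⇒ AC·A·AC·A·CB·AC·AC·A·CB·AC
    A ↦ CB
    B ↦ A
    C ↦ AC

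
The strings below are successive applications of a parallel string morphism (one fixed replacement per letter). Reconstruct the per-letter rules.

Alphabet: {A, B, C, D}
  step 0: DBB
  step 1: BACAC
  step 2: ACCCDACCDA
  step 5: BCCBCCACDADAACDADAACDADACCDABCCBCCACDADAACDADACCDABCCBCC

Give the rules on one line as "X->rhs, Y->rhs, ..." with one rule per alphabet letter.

  step 1 ⇒ step 2: BACAC ⇒ AC·CC·DA·CC·DA
    A ↦ CC
    B ↦ AC
    C ↦ DA
  step 0 ⇒ step 1: DBB ⇒ B·AC·AC
    D ↦ B

A->CC, B->AC, C->DA, D->B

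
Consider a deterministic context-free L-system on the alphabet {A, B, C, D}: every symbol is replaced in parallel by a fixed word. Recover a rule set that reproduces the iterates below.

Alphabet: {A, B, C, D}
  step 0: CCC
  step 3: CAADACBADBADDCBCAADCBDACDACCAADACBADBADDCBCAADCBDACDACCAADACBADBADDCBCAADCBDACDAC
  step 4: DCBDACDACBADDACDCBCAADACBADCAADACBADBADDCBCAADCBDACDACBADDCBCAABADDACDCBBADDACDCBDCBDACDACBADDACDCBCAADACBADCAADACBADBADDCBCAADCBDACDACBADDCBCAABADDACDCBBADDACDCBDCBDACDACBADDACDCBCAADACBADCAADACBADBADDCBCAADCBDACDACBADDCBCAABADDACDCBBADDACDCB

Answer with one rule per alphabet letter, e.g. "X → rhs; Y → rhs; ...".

A->DAC, B->CAA, C->DCB, D->BAD

  step 3 ⇒ step 4: CAADACBADBADDCBCAADCBDACDACCAADACBADBADDCBCAADCBDACDACCAADACBADBADDCBCAADCBDACDAC ⇒ DCB·DAC·DAC·BAD·DAC·DCB·CAA·DAC·BAD·CAA·DAC·BAD·BAD·DCB·CAA·DCB·DAC·DAC·BAD·DCB·CAA·BAD·DAC·DCB·BAD·DAC·DCB·DCB·DAC·DAC·BAD·DAC·DCB·CAA·DAC·BAD·CAA·DAC·BAD·BAD·DCB·CAA·DCB·DAC·DAC·BAD·DCB·CAA·BAD·DAC·DCB·BAD·DAC·DCB·DCB·DAC·DAC·BAD·DAC·DCB·CAA·DAC·BAD·CAA·DAC·BAD·BAD·DCB·CAA·DCB·DAC·DAC·BAD·DCB·CAA·BAD·DAC·DCB·BAD·DAC·DCB
    A ↦ DAC
    B ↦ CAA
    C ↦ DCB
    D ↦ BAD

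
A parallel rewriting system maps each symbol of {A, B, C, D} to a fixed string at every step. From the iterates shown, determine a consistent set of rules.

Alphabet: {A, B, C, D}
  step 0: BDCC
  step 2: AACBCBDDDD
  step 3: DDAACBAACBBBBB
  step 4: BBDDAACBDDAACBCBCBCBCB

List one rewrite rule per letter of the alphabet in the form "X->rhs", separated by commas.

A->D, B->CB, C->AA, D->B

  step 3 ⇒ step 4: DDAACBAACBBBBB ⇒ B·B·D·D·AA·CB·D·D·AA·CB·CB·CB·CB·CB
    A ↦ D
    B ↦ CB
    C ↦ AA
    D ↦ B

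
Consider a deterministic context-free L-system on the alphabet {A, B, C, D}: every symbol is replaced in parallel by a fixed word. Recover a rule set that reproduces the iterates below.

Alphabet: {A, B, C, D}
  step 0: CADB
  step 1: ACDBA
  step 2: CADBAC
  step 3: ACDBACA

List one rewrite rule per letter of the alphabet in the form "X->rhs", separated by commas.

  step 2 ⇒ step 3: CADBAC ⇒ A·C·DB·A·C·A
    A ↦ C
    B ↦ A
    C ↦ A
    D ↦ DB

A->C, B->A, C->A, D->DB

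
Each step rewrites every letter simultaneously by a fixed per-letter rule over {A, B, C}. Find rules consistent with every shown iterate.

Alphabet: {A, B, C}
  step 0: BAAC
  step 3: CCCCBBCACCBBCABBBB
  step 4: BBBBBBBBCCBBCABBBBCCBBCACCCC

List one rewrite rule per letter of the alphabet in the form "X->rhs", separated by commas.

  step 3 ⇒ step 4: CCCCBBCACCBBCABBBB ⇒ BB·BB·BB·BB·C·C·BB·CA·BB·BB·C·C·BB·CA·C·C·C·C
    A ↦ CA
    B ↦ C
    C ↦ BB

A->CA, B->C, C->BB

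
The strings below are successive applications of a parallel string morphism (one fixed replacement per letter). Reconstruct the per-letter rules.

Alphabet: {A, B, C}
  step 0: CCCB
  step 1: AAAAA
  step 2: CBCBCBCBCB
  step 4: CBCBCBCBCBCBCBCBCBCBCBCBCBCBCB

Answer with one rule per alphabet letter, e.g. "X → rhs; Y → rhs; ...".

  step 1 ⇒ step 2: AAAAA ⇒ CB·CB·CB·CB·CB
    A ↦ CB
  step 0 ⇒ step 1: CCCB ⇒ A·A·A·AA
    B ↦ AA
  step 0 ⇒ step 1: CCCB ⇒ A·A·A·AA
    C ↦ A

A->CB, B->AA, C->A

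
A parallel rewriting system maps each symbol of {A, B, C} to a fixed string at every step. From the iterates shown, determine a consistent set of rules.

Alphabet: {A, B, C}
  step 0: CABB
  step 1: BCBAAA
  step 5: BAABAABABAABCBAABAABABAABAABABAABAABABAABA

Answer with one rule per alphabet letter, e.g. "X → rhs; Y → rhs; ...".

A->BA, B->A, C->BC

  step 0 ⇒ step 1: CABB ⇒ BC·BA·A·A
    A ↦ BA
    B ↦ A
    C ↦ BC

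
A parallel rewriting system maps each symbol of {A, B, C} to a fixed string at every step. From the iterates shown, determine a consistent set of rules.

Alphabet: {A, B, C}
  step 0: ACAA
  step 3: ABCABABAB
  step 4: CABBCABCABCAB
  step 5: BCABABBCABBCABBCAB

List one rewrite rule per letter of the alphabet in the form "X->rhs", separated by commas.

  step 4 ⇒ step 5: CABBCABCABCAB ⇒ B·C·AB·AB·B·C·AB·B·C·AB·B·C·AB
    A ↦ C
    B ↦ AB
    C ↦ B

A->C, B->AB, C->B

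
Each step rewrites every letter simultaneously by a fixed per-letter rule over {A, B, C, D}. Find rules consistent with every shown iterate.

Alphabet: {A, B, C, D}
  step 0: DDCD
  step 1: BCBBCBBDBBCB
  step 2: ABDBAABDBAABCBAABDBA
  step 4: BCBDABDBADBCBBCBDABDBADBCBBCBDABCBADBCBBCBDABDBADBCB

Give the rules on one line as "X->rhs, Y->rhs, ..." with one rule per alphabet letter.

  step 1 ⇒ step 2: BCBBCBBDBBCB ⇒ A·BDB·A·A·BDB·A·A·BCB·A·A·BDB·A
    B ↦ A
    C ↦ BDB
    D ↦ BCB
    A ↦ D  (constrained at step 2)

A->D, B->A, C->BDB, D->BCB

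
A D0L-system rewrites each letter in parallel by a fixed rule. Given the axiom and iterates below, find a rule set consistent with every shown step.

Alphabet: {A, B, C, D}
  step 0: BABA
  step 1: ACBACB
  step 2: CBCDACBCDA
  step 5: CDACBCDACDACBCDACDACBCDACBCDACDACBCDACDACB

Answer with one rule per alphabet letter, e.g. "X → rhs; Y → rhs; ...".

  step 1 ⇒ step 2: ACBACB ⇒ CB·CD·A·CB·CD·A
    A ↦ CB
    B ↦ A
    C ↦ CD
    D ↦ A  (constrained at step 2)

A->CB, B->A, C->CD, D->A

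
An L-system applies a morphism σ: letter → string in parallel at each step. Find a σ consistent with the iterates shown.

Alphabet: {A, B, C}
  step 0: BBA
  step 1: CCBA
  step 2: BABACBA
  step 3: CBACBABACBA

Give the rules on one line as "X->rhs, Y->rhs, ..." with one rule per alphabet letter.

  step 2 ⇒ step 3: BABACBA ⇒ C·BA·C·BA·BA·C·BA
    A ↦ BA
    B ↦ C
    C ↦ BA

A->BA, B->C, C->BA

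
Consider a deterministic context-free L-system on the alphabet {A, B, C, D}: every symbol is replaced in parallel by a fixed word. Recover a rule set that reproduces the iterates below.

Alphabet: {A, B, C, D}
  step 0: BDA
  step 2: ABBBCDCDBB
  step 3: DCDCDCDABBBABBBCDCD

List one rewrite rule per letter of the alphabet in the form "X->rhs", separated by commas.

A->D, B->CD, C->AB, D->BB

  step 2 ⇒ step 3: ABBBCDCDBB ⇒ D·CD·CD·CD·AB·BB·AB·BB·CD·CD
    A ↦ D
    B ↦ CD
    C ↦ AB
    D ↦ BB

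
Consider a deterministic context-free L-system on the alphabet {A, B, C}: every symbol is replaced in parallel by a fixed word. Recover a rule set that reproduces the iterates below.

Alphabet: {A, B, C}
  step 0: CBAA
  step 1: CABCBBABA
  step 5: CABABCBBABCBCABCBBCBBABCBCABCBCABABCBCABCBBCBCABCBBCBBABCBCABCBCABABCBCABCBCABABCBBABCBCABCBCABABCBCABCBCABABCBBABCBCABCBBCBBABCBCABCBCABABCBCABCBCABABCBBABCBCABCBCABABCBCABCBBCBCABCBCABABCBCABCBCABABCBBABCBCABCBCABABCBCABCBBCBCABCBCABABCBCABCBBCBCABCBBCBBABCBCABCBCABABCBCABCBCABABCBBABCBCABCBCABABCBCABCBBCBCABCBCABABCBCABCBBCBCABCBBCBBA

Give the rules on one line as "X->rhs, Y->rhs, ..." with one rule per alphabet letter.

  step 0 ⇒ step 1: CBAA ⇒ CA·BCB·BA·BA
    A ↦ BA
    B ↦ BCB
    C ↦ CA

A->BA, B->BCB, C->CA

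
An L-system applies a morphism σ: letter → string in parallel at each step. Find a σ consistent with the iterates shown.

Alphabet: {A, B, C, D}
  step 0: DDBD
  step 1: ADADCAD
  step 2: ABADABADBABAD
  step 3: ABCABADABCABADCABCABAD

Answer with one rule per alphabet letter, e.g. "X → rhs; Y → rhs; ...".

  step 2 ⇒ step 3: ABADABADBABAD ⇒ AB·C·AB·AD·AB·C·AB·AD·C·AB·C·AB·AD
    A ↦ AB
    B ↦ C
    D ↦ AD
  step 1 ⇒ step 2: ADADCAD ⇒ AB·AD·AB·AD·B·AB·AD
    C ↦ B

A->AB, B->C, C->B, D->AD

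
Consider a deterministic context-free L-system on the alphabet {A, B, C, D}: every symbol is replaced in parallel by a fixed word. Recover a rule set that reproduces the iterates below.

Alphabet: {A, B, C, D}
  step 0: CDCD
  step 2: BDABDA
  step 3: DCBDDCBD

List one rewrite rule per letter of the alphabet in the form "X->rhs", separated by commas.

A->BD, B->D, C->A, D->C

  step 2 ⇒ step 3: BDABDA ⇒ D·C·BD·D·C·BD
    A ↦ BD
    B ↦ D
    D ↦ C
    C ↦ A  (constrained at step 0)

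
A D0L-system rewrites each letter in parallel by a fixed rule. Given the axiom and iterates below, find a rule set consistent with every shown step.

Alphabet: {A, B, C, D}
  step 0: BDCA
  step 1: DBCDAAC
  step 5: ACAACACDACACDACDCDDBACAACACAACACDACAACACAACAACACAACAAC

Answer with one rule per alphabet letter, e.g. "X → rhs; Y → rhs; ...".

  step 0 ⇒ step 1: BDCA ⇒ DB·CD·A·AC
    A ↦ AC
    B ↦ DB
    C ↦ A
    D ↦ CD

A->AC, B->DB, C->A, D->CD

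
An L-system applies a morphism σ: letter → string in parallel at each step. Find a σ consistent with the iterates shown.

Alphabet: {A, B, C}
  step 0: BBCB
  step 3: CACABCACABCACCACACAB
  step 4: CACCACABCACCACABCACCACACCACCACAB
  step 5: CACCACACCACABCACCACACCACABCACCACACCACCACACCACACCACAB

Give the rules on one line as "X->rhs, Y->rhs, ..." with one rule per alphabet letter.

  step 4 ⇒ step 5: CACCACABCACCACABCACCACACCACCACAB ⇒ CA·C·CA·CA·C·CA·C·AB·CA·C·CA·CA·C·CA·C·AB·CA·C·CA·CA·C·CA·C·CA·CA·C·CA·CA·C·CA·C·AB
    A ↦ C
    B ↦ AB
    C ↦ CA

A->C, B->AB, C->CA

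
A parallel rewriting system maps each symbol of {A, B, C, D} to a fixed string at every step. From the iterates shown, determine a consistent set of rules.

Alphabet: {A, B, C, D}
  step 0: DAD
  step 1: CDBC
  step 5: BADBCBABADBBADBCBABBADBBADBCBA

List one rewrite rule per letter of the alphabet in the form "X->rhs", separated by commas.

  step 0 ⇒ step 1: DAD ⇒ C·DB·C
    A ↦ DB
    D ↦ C
    B ↦ BA  (constrained at step 1)
    C ↦ B  (constrained at step 1)

A->DB, B->BA, C->B, D->C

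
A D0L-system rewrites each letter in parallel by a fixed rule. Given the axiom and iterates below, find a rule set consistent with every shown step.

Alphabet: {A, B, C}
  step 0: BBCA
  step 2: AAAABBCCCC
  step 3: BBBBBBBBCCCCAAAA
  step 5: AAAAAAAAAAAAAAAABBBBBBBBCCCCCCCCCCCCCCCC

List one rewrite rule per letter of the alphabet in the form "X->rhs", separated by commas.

A->BB, B->CC, C->A

  step 2 ⇒ step 3: AAAABBCCCC ⇒ BB·BB·BB·BB·CC·CC·A·A·A·A
    A ↦ BB
    B ↦ CC
    C ↦ A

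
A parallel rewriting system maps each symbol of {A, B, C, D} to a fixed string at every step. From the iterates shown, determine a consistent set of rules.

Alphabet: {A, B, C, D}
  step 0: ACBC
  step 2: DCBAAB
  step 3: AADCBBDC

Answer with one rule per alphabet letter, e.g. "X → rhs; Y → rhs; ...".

  step 2 ⇒ step 3: DCBAAB ⇒ A·A·DC·B·B·DC
    A ↦ B
    B ↦ DC
    C ↦ A
    D ↦ A

A->B, B->DC, C->A, D->A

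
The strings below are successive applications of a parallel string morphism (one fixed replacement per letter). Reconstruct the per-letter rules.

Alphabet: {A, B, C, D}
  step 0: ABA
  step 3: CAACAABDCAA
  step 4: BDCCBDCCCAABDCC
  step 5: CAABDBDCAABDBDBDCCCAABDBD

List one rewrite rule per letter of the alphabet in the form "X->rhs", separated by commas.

A->C, B->CA, C->BD, D->A

  step 4 ⇒ step 5: BDCCBDCCCAABDCC ⇒ CA·A·BD·BD·CA·A·BD·BD·BD·C·C·CA·A·BD·BD
    A ↦ C
    B ↦ CA
    C ↦ BD
    D ↦ A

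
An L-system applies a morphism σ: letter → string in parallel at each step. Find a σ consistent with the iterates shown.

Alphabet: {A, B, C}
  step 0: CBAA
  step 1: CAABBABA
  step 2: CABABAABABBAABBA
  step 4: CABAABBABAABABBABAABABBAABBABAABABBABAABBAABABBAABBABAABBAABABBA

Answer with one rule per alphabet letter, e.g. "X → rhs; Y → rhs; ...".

A->BA, B->AB, C->CA

  step 1 ⇒ step 2: CAABBABA ⇒ CA·BA·BA·AB·AB·BA·AB·BA
    A ↦ BA
    B ↦ AB
    C ↦ CA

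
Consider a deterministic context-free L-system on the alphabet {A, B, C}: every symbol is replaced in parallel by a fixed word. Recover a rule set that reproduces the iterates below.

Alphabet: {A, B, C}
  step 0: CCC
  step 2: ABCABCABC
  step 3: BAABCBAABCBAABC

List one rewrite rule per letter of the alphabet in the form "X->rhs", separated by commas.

A->BA, B->A, C->BC

  step 2 ⇒ step 3: ABCABCABC ⇒ BA·A·BC·BA·A·BC·BA·A·BC
    A ↦ BA
    B ↦ A
    C ↦ BC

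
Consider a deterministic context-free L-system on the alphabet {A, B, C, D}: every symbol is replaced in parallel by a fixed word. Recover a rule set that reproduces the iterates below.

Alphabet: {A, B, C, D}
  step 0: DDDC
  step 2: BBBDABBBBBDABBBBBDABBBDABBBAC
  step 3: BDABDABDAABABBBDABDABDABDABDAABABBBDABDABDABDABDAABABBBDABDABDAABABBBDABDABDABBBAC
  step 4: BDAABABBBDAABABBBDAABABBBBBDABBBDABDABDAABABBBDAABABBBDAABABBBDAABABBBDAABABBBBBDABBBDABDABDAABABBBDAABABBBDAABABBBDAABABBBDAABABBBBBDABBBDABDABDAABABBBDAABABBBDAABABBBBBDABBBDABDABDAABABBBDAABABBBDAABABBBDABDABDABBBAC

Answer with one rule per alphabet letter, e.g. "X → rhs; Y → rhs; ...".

A->BB, B->BDA, C->BAC, D->ABA

  step 3 ⇒ step 4: BDABDABDAABABBBDABDABDABDABDAABABBBDABDABDABDABDAABABBBDABDABDAABABBBDABDABDABBBAC ⇒ BDA·ABA·BB·BDA·ABA·BB·BDA·ABA·BB·BB·BDA·BB·BDA·BDA·BDA·ABA·BB·BDA·ABA·BB·BDA·ABA·BB·BDA·ABA·BB·BDA·ABA·BB·BB·BDA·BB·BDA·BDA·BDA·ABA·BB·BDA·ABA·BB·BDA·ABA·BB·BDA·ABA·BB·BDA·ABA·BB·BB·BDA·BB·BDA·BDA·BDA·ABA·BB·BDA·ABA·BB·BDA·ABA·BB·BB·BDA·BB·BDA·BDA·BDA·ABA·BB·BDA·ABA·BB·BDA·ABA·BB·BDA·BDA·BDA·BB·BAC
    A ↦ BB
    B ↦ BDA
    C ↦ BAC
    D ↦ ABA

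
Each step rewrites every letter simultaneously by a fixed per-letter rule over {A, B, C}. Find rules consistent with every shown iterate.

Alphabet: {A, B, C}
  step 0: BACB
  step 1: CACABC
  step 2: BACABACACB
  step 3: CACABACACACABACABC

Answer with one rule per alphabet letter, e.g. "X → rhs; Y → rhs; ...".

A->ACA, B->C, C->B

  step 2 ⇒ step 3: BACABACACB ⇒ C·ACA·B·ACA·C·ACA·B·ACA·B·C
    A ↦ ACA
    B ↦ C
    C ↦ B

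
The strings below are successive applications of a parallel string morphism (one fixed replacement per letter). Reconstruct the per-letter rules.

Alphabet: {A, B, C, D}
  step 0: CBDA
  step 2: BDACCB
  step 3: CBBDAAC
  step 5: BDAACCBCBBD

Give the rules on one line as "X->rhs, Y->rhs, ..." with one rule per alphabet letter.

A->BD, B->C, C->A, D->B

  step 2 ⇒ step 3: BDACCB ⇒ C·B·BD·A·A·C
    A ↦ BD
    B ↦ C
    C ↦ A
    D ↦ B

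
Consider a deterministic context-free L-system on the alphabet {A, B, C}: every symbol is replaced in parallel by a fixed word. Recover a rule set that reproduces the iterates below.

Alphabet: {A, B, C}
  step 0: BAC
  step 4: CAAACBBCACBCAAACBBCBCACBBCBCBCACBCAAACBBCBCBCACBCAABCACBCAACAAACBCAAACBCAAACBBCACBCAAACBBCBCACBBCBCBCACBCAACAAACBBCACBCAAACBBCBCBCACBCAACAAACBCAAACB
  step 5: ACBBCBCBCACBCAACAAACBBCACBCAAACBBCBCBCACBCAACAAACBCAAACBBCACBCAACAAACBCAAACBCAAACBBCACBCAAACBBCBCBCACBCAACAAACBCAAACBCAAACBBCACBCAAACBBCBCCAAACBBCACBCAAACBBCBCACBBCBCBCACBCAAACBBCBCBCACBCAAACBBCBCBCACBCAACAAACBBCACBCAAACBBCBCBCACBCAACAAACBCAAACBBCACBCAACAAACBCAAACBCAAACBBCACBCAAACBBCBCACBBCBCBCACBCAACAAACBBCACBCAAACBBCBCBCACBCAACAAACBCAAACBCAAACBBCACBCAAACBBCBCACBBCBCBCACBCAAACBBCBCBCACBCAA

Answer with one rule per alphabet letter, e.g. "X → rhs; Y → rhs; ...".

A->BC, B->CAA, C->ACB

  step 4 ⇒ step 5: CAAACBBCACBCAAACBBCBCACBBCBCBCACBCAAACBBCBCBCACBCAABCACBCAACAAACBCAAACBCAAACBBCACBCAAACBBCBCACBBCBCBCACBCAACAAACBBCACBCAAACBBCBCBCACBCAACAAACBCAAACB ⇒ ACB·BC·BC·BC·ACB·CAA·CAA·ACB·BC·ACB·CAA·ACB·BC·BC·BC·ACB·CAA·CAA·ACB·CAA·ACB·BC·ACB·CAA·CAA·ACB·CAA·ACB·CAA·ACB·BC·ACB·CAA·ACB·BC·BC·BC·ACB·CAA·CAA·ACB·CAA·ACB·CAA·ACB·BC·ACB·CAA·ACB·BC·BC·CAA·ACB·BC·ACB·CAA·ACB·BC·BC·ACB·BC·BC·BC·ACB·CAA·ACB·BC·BC·BC·ACB·CAA·ACB·BC·BC·BC·ACB·CAA·CAA·ACB·BC·ACB·CAA·ACB·BC·BC·BC·ACB·CAA·CAA·ACB·CAA·ACB·BC·ACB·CAA·CAA·ACB·CAA·ACB·CAA·ACB·BC·ACB·CAA·ACB·BC·BC·ACB·BC·BC·BC·ACB·CAA·CAA·ACB·BC·ACB·CAA·ACB·BC·BC·BC·ACB·CAA·CAA·ACB·CAA·ACB·CAA·ACB·BC·ACB·CAA·ACB·BC·BC·ACB·BC·BC·BC·ACB·CAA·ACB·BC·BC·BC·ACB·CAA
    A ↦ BC
    B ↦ CAA
    C ↦ ACB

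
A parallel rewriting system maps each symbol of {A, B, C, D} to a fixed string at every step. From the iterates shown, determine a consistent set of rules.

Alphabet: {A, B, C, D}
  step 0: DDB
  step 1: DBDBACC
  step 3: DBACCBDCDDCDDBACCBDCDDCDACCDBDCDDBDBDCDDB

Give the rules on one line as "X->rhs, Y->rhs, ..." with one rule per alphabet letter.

A->B, B->ACC, C->DCD, D->DB

  step 0 ⇒ step 1: DDB ⇒ DB·DB·ACC
    B ↦ ACC
    D ↦ DB
    A ↦ B  (constrained at step 1)
    C ↦ DCD  (constrained at step 1)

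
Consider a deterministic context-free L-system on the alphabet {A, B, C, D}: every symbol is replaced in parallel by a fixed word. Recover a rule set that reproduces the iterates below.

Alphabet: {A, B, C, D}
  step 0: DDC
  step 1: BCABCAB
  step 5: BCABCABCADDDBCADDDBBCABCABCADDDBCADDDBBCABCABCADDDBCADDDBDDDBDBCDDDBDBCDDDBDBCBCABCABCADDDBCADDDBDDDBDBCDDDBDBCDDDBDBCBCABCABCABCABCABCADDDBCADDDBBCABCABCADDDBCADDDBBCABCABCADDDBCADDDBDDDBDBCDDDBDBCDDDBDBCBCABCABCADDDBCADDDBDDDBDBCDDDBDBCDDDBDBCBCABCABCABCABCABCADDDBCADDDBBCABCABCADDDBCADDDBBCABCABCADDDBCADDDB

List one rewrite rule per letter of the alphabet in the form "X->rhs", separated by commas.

A->DBC, B->DDD, C->B, D->BCA

  step 0 ⇒ step 1: DDC ⇒ BCA·BCA·B
    C ↦ B
    D ↦ BCA
    A ↦ DBC  (constrained at step 1)
    B ↦ DDD  (constrained at step 1)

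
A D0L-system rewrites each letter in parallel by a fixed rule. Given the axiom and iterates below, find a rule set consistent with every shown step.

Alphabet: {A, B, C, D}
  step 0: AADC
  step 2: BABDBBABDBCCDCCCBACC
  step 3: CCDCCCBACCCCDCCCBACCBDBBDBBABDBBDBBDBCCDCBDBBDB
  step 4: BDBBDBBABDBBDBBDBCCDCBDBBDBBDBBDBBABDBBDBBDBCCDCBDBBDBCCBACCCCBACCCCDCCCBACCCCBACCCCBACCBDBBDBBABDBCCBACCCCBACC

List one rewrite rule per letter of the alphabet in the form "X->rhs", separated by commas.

A->DC, B->CC, C->BDB, D->BA

  step 3 ⇒ step 4: CCDCCCBACCCCDCCCBACCBDBBDBBABDBBDBBDBCCDCBDBBDB ⇒ BDB·BDB·BA·BDB·BDB·BDB·CC·DC·BDB·BDB·BDB·BDB·BA·BDB·BDB·BDB·CC·DC·BDB·BDB·CC·BA·CC·CC·BA·CC·CC·DC·CC·BA·CC·CC·BA·CC·CC·BA·CC·BDB·BDB·BA·BDB·CC·BA·CC·CC·BA·CC
    A ↦ DC
    B ↦ CC
    C ↦ BDB
    D ↦ BA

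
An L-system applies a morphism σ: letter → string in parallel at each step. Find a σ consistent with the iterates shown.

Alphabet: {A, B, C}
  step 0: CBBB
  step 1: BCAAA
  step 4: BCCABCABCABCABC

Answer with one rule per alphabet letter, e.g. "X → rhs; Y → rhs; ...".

A->C, B->A, C->BC

  step 0 ⇒ step 1: CBBB ⇒ BC·A·A·A
    B ↦ A
    C ↦ BC
    A ↦ C  (constrained at step 1)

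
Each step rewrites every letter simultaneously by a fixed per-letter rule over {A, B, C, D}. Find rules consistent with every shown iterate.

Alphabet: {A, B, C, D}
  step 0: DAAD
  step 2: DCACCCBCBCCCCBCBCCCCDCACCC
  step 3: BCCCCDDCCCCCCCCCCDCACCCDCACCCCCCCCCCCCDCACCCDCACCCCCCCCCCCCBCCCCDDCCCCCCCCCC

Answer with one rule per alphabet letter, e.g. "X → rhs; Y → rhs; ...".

  step 2 ⇒ step 3: DCACCCBCBCCCCBCBCCCCDCACCC ⇒ BC·CCC·DDC·CCC·CCC·CCC·DCA·CCC·DCA·CCC·CCC·CCC·CCC·DCA·CCC·DCA·CCC·CCC·CCC·CCC·BC·CCC·DDC·CCC·CCC·CCC
    A ↦ DDC
    B ↦ DCA
    C ↦ CCC
    D ↦ BC

A->DDC, B->DCA, C->CCC, D->BC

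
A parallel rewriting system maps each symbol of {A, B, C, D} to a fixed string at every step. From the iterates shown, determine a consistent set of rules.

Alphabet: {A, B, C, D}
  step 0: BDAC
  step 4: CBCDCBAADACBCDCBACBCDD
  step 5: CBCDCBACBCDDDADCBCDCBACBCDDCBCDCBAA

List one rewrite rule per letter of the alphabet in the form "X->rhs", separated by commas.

  step 4 ⇒ step 5: CBCDCBAADACBCDCBACBCDD ⇒ CB·CD·CB·A·CB·CD·D·D·A·D·CB·CD·CB·A·CB·CD·D·CB·CD·CB·A·A
    A ↦ D
    B ↦ CD
    C ↦ CB
    D ↦ A

A->D, B->CD, C->CB, D->A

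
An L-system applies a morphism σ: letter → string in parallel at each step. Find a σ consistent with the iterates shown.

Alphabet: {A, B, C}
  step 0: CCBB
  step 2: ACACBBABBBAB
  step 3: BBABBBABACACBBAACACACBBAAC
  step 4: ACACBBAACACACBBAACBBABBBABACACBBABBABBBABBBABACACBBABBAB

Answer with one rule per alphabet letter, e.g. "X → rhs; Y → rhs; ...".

A->BBA, B->AC, C->B

  step 3 ⇒ step 4: BBABBBABACACBBAACACACBBAAC ⇒ AC·AC·BBA·AC·AC·AC·BBA·AC·BBA·B·BBA·B·AC·AC·BBA·BBA·B·BBA·B·BBA·B·AC·AC·BBA·BBA·B
    A ↦ BBA
    B ↦ AC
    C ↦ B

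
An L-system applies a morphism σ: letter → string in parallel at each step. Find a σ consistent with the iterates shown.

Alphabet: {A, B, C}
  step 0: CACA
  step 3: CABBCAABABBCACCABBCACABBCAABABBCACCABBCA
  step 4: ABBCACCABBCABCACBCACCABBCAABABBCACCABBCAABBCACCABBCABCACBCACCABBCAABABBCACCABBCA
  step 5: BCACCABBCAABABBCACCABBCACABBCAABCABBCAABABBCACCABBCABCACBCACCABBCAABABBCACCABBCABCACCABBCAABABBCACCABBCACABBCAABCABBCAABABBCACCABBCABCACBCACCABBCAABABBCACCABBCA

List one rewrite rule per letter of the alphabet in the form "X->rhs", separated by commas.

  step 4 ⇒ step 5: ABBCACCABBCABCACBCACCABBCAABABBCACCABBCAABBCACCABBCABCACBCACCABBCAABABBCACCABBCA ⇒ BCA·C·C·AB·BCA·AB·AB·BCA·C·C·AB·BCA·C·AB·BCA·AB·C·AB·BCA·AB·AB·BCA·C·C·AB·BCA·BCA·C·BCA·C·C·AB·BCA·AB·AB·BCA·C·C·AB·BCA·BCA·C·C·AB·BCA·AB·AB·BCA·C·C·AB·BCA·C·AB·BCA·AB·C·AB·BCA·AB·AB·BCA·C·C·AB·BCA·BCA·C·BCA·C·C·AB·BCA·AB·AB·BCA·C·C·AB·BCA
    A ↦ BCA
    B ↦ C
    C ↦ AB

A->BCA, B->C, C->AB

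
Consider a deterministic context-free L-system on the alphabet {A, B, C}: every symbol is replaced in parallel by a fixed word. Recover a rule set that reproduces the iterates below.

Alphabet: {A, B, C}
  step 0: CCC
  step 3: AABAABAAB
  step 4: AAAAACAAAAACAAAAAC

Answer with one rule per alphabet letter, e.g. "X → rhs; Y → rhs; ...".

  step 3 ⇒ step 4: AABAABAAB ⇒ AA·AA·AC·AA·AA·AC·AA·AA·AC
    A ↦ AA
    B ↦ AC
    C ↦ B  (constrained at step 0)

A->AA, B->AC, C->B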